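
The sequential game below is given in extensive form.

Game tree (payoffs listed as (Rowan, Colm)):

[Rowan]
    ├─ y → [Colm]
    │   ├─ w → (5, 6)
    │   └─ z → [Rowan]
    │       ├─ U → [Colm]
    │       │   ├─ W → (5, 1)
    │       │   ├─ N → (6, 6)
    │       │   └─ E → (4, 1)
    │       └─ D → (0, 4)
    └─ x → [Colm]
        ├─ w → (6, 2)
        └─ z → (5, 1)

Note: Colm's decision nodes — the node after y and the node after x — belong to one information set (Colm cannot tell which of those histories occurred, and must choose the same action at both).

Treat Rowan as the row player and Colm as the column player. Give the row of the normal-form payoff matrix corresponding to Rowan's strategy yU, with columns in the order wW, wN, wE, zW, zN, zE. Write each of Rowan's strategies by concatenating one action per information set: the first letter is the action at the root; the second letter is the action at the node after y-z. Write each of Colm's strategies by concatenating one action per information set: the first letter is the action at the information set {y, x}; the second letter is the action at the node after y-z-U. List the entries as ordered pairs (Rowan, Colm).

vs wW: Rowan plays y → Colm plays w at [y] → (5, 6)
vs wN: Rowan plays y → Colm plays w at [y] → (5, 6)
vs wE: Rowan plays y → Colm plays w at [y] → (5, 6)
vs zW: Rowan plays y → Colm plays z at [y] → Rowan plays U at [y-z] → Colm plays W at [y-z-U] → (5, 1)
vs zN: Rowan plays y → Colm plays z at [y] → Rowan plays U at [y-z] → Colm plays N at [y-z-U] → (6, 6)
vs zE: Rowan plays y → Colm plays z at [y] → Rowan plays U at [y-z] → Colm plays E at [y-z-U] → (4, 1)

(5,6) (5,6) (5,6) (5,1) (6,6) (4,1)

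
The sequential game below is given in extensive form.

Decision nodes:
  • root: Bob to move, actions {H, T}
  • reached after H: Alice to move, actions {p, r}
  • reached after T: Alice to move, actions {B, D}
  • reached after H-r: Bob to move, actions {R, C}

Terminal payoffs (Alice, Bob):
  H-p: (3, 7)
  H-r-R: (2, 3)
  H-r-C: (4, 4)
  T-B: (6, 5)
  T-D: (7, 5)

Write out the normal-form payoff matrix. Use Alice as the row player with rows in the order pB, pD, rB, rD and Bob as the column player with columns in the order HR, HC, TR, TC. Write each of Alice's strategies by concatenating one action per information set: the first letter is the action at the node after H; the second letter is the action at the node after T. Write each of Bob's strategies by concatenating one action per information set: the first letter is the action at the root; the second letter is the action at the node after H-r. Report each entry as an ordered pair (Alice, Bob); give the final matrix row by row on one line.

           HR       HC       TR       TC
  pB    (3,7)    (3,7)    (6,5)    (6,5)
  pD    (3,7)    (3,7)    (7,5)    (7,5)
  rB    (2,3)    (4,4)    (6,5)    (6,5)
  rD    (2,3)    (4,4)    (7,5)    (7,5)

pB: (3,7) (3,7) (6,5) (6,5) | pD: (3,7) (3,7) (7,5) (7,5) | rB: (2,3) (4,4) (6,5) (6,5) | rD: (2,3) (4,4) (7,5) (7,5)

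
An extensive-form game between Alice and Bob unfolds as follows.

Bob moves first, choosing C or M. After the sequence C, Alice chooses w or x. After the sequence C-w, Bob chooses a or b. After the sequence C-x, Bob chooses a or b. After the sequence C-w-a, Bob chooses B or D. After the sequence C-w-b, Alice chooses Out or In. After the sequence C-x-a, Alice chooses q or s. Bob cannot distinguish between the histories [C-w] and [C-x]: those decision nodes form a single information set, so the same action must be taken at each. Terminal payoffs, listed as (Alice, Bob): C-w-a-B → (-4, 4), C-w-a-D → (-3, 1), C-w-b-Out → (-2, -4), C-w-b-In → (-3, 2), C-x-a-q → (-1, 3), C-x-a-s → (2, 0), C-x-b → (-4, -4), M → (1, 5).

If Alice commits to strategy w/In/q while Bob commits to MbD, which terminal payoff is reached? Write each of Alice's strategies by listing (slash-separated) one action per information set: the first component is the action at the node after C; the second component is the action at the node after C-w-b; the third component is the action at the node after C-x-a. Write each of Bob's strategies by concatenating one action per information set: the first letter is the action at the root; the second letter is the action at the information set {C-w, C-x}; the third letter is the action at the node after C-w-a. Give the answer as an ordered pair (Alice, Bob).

(1, 5)

Trace the play path from the root:
  Bob plays M
→ terminal payoff (1, 5).
(Alice's choice at the node after C is never reached on this path, so it doesn't affect the outcome.)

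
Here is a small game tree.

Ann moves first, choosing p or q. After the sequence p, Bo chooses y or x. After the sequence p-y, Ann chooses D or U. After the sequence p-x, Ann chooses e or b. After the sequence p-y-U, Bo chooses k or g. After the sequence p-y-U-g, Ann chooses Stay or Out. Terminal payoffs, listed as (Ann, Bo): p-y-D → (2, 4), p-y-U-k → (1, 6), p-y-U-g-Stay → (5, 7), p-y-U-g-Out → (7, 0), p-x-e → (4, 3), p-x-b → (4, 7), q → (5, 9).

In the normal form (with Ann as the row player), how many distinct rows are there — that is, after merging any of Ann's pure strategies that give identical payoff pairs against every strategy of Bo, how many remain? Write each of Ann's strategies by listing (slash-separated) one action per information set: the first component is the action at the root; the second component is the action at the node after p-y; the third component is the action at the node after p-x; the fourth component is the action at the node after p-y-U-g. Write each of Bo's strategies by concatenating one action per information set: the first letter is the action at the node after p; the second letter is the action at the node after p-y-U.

Ann has 16 pure strategies: p/D/e/Stay, p/D/e/Out, p/D/b/Stay, p/D/b/Out, p/U/e/Stay, p/U/e/Out, p/U/b/Stay, p/U/b/Out, q/D/e/Stay, q/D/e/Out, q/D/b/Stay, q/D/b/Out, q/U/e/Stay, q/U/e/Out, q/U/b/Stay, q/U/b/Out. Columns: yk, yg, xk, xg.
{p/D/e/Stay, p/D/e/Out} → row (2,4) (2,4) (4,3) (4,3)
{p/D/b/Stay, p/D/b/Out} → row (2,4) (2,4) (4,7) (4,7)
{p/U/e/Stay} → row (1,6) (5,7) (4,3) (4,3)
{p/U/e/Out} → row (1,6) (7,0) (4,3) (4,3)
{p/U/b/Stay} → row (1,6) (5,7) (4,7) (4,7)
{p/U/b/Out} → row (1,6) (7,0) (4,7) (4,7)
{q/D/e/Stay, q/D/e/Out, q/D/b/Stay, q/D/b/Out, q/U/e/Stay, q/U/e/Out, q/U/b/Stay, q/U/b/Out} → row (5,9) (5,9) (5,9) (5,9)
That's 7 distinct rows out of 16 strategies.

7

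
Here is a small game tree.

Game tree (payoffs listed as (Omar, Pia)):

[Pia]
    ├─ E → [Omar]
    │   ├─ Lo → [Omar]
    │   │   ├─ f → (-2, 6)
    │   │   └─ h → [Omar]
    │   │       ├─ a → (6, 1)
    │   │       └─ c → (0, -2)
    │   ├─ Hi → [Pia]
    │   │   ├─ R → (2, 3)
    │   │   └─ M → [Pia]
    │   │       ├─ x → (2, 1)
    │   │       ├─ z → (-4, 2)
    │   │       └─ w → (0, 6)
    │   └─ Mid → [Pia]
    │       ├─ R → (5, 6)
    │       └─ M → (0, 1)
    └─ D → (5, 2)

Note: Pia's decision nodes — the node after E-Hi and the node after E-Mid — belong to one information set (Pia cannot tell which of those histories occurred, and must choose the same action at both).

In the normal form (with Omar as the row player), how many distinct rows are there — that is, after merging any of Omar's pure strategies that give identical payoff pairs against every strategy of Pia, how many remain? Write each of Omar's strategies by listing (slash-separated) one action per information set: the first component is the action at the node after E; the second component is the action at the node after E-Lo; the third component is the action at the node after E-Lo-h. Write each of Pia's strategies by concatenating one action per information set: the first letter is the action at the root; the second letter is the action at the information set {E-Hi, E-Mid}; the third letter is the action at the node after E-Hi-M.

5

Omar has 12 pure strategies: Lo/f/a, Lo/f/c, Lo/h/a, Lo/h/c, Hi/f/a, Hi/f/c, Hi/h/a, Hi/h/c, Mid/f/a, Mid/f/c, Mid/h/a, Mid/h/c. Columns: ERx, ERz, ERw, EMx, EMz, EMw, DRx, DRz, DRw, DMx, DMz, DMw.
{Lo/f/a, Lo/f/c} → row (-2,6) (-2,6) (-2,6) (-2,6) (-2,6) (-2,6) (5,2) (5,2) (5,2) (5,2) (5,2) (5,2)
{Lo/h/a} → row (6,1) (6,1) (6,1) (6,1) (6,1) (6,1) (5,2) (5,2) (5,2) (5,2) (5,2) (5,2)
{Lo/h/c} → row (0,-2) (0,-2) (0,-2) (0,-2) (0,-2) (0,-2) (5,2) (5,2) (5,2) (5,2) (5,2) (5,2)
{Hi/f/a, Hi/f/c, Hi/h/a, Hi/h/c} → row (2,3) (2,3) (2,3) (2,1) (-4,2) (0,6) (5,2) (5,2) (5,2) (5,2) (5,2) (5,2)
{Mid/f/a, Mid/f/c, Mid/h/a, Mid/h/c} → row (5,6) (5,6) (5,6) (0,1) (0,1) (0,1) (5,2) (5,2) (5,2) (5,2) (5,2) (5,2)
That's 5 distinct rows out of 12 strategies.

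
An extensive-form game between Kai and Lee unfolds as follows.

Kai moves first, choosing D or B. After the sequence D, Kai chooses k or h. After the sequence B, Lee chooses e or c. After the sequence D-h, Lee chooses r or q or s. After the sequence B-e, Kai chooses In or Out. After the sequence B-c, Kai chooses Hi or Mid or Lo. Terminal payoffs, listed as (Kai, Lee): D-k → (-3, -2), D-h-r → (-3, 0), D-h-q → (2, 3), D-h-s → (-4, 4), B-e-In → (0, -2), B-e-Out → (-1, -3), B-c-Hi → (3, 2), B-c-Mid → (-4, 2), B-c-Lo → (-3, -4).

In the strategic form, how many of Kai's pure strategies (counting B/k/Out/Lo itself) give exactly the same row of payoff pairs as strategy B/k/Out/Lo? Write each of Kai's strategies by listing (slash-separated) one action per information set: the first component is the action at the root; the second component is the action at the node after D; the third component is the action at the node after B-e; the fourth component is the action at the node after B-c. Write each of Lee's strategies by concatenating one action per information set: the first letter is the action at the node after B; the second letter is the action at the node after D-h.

Row for B/k/Out/Lo (columns er, eq, es, cr, cq, cs): (-1,-3) (-1,-3) (-1,-3) (-3,-4) (-3,-4) (-3,-4).
Under B/k/Out/Lo, Kai's choice at the node after D can never be reached regardless of what Lee does, so varying those choices leaves every outcome unchanged.
Holding the reachable choices fixed and varying the unreachable one freely already gives 2 equivalent strategies.
No other strategy reproduces this row, so those 2 are the full class: B/k/Out/Lo, B/h/Out/Lo.

2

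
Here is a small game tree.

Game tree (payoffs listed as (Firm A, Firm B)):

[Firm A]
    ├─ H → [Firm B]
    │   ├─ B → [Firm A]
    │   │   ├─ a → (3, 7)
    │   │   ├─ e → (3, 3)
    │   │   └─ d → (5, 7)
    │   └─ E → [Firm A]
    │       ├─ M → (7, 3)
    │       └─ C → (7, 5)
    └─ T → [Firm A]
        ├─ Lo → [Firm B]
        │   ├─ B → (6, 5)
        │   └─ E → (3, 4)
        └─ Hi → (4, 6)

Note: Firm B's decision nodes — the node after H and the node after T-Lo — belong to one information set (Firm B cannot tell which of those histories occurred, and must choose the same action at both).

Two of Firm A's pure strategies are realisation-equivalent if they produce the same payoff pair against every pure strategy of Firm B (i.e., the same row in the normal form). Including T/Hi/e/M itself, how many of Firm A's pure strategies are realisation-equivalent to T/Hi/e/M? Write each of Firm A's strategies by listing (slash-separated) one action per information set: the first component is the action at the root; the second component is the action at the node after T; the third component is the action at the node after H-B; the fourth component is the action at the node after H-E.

6

Row for T/Hi/e/M (columns B, E): (4,6) (4,6).
Under T/Hi/e/M, Firm A's choice at the node after H-B and at the node after H-E can never be reached regardless of what Firm B does, so varying those choices leaves every outcome unchanged.
Holding the reachable choices fixed and varying the unreachable ones freely already gives 3 × 2 = 6 equivalent strategies.
No other strategy reproduces this row, so those 6 are the full class: T/Hi/a/M, T/Hi/a/C, T/Hi/e/M, T/Hi/e/C, T/Hi/d/M, T/Hi/d/C.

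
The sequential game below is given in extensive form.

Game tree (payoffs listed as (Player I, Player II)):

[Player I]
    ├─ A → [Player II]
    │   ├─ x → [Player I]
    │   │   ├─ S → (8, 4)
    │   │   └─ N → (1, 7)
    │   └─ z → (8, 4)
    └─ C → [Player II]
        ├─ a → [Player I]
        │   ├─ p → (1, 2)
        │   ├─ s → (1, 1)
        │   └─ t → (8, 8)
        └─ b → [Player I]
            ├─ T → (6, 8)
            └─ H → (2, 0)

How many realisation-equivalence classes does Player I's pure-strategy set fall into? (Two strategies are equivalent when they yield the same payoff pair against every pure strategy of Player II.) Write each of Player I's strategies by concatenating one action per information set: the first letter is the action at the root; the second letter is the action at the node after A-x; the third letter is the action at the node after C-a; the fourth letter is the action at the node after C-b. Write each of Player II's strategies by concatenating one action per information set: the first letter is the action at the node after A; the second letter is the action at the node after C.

8

Player I has 24 pure strategies: ASpT, ASpH, ASsT, ASsH, AStT, AStH, ANpT, ANpH, ANsT, ANsH, ANtT, ANtH, CSpT, CSpH, CSsT, CSsH, CStT, CStH, CNpT, CNpH, CNsT, CNsH, CNtT, CNtH. Columns: xa, xb, za, zb.
{ASpT, ASpH, ASsT, ASsH, AStT, AStH} → row (8,4) (8,4) (8,4) (8,4)
{ANpT, ANpH, ANsT, ANsH, ANtT, ANtH} → row (1,7) (1,7) (8,4) (8,4)
{CSpT, CNpT} → row (1,2) (6,8) (1,2) (6,8)
{CSpH, CNpH} → row (1,2) (2,0) (1,2) (2,0)
{CSsT, CNsT} → row (1,1) (6,8) (1,1) (6,8)
{CSsH, CNsH} → row (1,1) (2,0) (1,1) (2,0)
{CStT, CNtT} → row (8,8) (6,8) (8,8) (6,8)
{CStH, CNtH} → row (8,8) (2,0) (8,8) (2,0)
That's 8 distinct rows out of 24 strategies.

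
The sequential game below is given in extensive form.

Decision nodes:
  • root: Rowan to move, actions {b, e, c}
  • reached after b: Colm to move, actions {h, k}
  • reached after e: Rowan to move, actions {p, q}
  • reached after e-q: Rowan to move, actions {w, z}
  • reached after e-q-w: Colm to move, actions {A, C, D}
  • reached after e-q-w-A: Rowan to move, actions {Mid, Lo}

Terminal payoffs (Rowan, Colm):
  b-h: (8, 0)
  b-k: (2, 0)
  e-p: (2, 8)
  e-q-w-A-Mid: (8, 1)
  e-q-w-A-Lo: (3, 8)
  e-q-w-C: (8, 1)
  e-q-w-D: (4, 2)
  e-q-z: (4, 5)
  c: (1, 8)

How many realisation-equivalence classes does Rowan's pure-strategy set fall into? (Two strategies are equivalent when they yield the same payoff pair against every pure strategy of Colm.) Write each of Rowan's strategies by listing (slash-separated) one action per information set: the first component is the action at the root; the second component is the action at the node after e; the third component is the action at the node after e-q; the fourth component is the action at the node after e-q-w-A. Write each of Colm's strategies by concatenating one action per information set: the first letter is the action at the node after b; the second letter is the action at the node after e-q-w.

6

Rowan has 24 pure strategies: b/p/w/Mid, b/p/w/Lo, b/p/z/Mid, b/p/z/Lo, b/q/w/Mid, b/q/w/Lo, b/q/z/Mid, b/q/z/Lo, e/p/w/Mid, e/p/w/Lo, e/p/z/Mid, e/p/z/Lo, e/q/w/Mid, e/q/w/Lo, e/q/z/Mid, e/q/z/Lo, c/p/w/Mid, c/p/w/Lo, c/p/z/Mid, c/p/z/Lo, c/q/w/Mid, c/q/w/Lo, c/q/z/Mid, c/q/z/Lo. Columns: hA, hC, hD, kA, kC, kD.
{b/p/w/Mid, b/p/w/Lo, b/p/z/Mid, b/p/z/Lo, b/q/w/Mid, b/q/w/Lo, b/q/z/Mid, b/q/z/Lo} → row (8,0) (8,0) (8,0) (2,0) (2,0) (2,0)
{e/p/w/Mid, e/p/w/Lo, e/p/z/Mid, e/p/z/Lo} → row (2,8) (2,8) (2,8) (2,8) (2,8) (2,8)
{e/q/w/Mid} → row (8,1) (8,1) (4,2) (8,1) (8,1) (4,2)
{e/q/w/Lo} → row (3,8) (8,1) (4,2) (3,8) (8,1) (4,2)
{e/q/z/Mid, e/q/z/Lo} → row (4,5) (4,5) (4,5) (4,5) (4,5) (4,5)
{c/p/w/Mid, c/p/w/Lo, c/p/z/Mid, c/p/z/Lo, c/q/w/Mid, c/q/w/Lo, c/q/z/Mid, c/q/z/Lo} → row (1,8) (1,8) (1,8) (1,8) (1,8) (1,8)
That's 6 distinct rows out of 24 strategies.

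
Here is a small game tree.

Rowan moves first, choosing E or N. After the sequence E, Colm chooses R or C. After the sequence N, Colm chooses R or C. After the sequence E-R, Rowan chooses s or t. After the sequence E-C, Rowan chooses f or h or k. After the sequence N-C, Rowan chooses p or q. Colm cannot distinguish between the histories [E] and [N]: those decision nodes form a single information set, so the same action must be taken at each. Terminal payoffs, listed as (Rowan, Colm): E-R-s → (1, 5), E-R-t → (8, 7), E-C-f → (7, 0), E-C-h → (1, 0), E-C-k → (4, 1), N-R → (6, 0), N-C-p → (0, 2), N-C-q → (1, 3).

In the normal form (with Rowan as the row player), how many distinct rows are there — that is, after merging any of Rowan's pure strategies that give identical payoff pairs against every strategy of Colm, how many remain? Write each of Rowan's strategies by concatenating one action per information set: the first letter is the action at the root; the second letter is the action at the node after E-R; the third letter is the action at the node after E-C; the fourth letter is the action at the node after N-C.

8

Rowan has 24 pure strategies: Esfp, Esfq, Eshp, Eshq, Eskp, Eskq, Etfp, Etfq, Ethp, Ethq, Etkp, Etkq, Nsfp, Nsfq, Nshp, Nshq, Nskp, Nskq, Ntfp, Ntfq, Nthp, Nthq, Ntkp, Ntkq. Columns: R, C.
{Esfp, Esfq} → row (1,5) (7,0)
{Eshp, Eshq} → row (1,5) (1,0)
{Eskp, Eskq} → row (1,5) (4,1)
{Etfp, Etfq} → row (8,7) (7,0)
{Ethp, Ethq} → row (8,7) (1,0)
{Etkp, Etkq} → row (8,7) (4,1)
{Nsfp, Nshp, Nskp, Ntfp, Nthp, Ntkp} → row (6,0) (0,2)
{Nsfq, Nshq, Nskq, Ntfq, Nthq, Ntkq} → row (6,0) (1,3)
That's 8 distinct rows out of 24 strategies.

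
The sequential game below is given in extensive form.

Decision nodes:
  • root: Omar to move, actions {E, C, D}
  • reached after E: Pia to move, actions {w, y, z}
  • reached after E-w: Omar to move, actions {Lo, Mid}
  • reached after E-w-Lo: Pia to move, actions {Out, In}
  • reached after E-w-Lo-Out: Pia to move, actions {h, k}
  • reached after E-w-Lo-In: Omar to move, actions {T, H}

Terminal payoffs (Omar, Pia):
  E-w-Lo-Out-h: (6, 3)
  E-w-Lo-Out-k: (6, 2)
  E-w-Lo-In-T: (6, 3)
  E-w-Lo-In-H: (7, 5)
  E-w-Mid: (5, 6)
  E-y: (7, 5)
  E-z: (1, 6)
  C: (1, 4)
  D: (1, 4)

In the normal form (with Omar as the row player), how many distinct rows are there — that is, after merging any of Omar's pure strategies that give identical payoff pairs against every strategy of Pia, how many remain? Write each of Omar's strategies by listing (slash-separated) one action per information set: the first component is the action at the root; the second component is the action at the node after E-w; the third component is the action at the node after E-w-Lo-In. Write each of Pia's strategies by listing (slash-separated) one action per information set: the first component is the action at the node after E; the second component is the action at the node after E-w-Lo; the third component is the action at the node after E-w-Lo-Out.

4

Omar has 12 pure strategies: E/Lo/T, E/Lo/H, E/Mid/T, E/Mid/H, C/Lo/T, C/Lo/H, C/Mid/T, C/Mid/H, D/Lo/T, D/Lo/H, D/Mid/T, D/Mid/H. Columns: w/Out/h, w/Out/k, w/In/h, w/In/k, y/Out/h, y/Out/k, y/In/h, y/In/k, z/Out/h, z/Out/k, z/In/h, z/In/k.
{E/Lo/T} → row (6,3) (6,2) (6,3) (6,3) (7,5) (7,5) (7,5) (7,5) (1,6) (1,6) (1,6) (1,6)
{E/Lo/H} → row (6,3) (6,2) (7,5) (7,5) (7,5) (7,5) (7,5) (7,5) (1,6) (1,6) (1,6) (1,6)
{E/Mid/T, E/Mid/H} → row (5,6) (5,6) (5,6) (5,6) (7,5) (7,5) (7,5) (7,5) (1,6) (1,6) (1,6) (1,6)
{C/Lo/T, C/Lo/H, C/Mid/T, C/Mid/H, D/Lo/T, D/Lo/H, D/Mid/T, D/Mid/H} → row (1,4) (1,4) (1,4) (1,4) (1,4) (1,4) (1,4) (1,4) (1,4) (1,4) (1,4) (1,4)
That's 4 distinct rows out of 12 strategies.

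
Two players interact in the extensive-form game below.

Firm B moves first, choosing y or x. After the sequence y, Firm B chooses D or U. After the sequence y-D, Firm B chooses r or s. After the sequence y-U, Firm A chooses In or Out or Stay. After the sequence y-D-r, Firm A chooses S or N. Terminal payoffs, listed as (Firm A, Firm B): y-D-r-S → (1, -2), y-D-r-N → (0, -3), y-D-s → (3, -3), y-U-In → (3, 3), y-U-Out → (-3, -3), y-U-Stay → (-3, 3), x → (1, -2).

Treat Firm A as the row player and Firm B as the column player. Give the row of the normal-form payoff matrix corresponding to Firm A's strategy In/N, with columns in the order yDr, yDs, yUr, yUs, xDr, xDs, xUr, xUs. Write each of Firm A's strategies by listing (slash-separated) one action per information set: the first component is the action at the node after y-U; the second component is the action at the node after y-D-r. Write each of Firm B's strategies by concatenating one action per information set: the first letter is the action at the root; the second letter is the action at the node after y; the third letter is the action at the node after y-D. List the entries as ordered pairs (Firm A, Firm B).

(0,-3) (3,-3) (3,3) (3,3) (1,-2) (1,-2) (1,-2) (1,-2)

vs yDr: Firm B plays y → Firm B plays D at [y] → Firm B plays r at [y-D] → Firm A plays N at [y-D-r] → (0, -3)
vs yDs: Firm B plays y → Firm B plays D at [y] → Firm B plays s at [y-D] → (3, -3)
vs yUr: Firm B plays y → Firm B plays U at [y] → Firm A plays In at [y-U] → (3, 3)
vs yUs: Firm B plays y → Firm B plays U at [y] → Firm A plays In at [y-U] → (3, 3)
vs xDr: Firm B plays x → (1, -2)
vs xDs: Firm B plays x → (1, -2)
vs xUr: Firm B plays x → (1, -2)
vs xUs: Firm B plays x → (1, -2)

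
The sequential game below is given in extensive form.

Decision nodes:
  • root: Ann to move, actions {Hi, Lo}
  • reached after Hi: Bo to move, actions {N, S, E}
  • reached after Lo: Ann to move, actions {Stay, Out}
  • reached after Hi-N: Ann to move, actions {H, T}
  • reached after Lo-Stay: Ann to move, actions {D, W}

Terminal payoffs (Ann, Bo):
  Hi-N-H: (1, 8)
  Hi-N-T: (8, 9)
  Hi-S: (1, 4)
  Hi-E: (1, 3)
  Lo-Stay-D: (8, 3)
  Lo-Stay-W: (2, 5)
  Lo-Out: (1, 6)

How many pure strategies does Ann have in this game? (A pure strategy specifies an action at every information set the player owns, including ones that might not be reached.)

Ann owns the root with actions {Hi, Lo} — two choices.
Ann owns the node after Lo with actions {Stay, Out} — two choices.
Ann owns the node after Hi-N with actions {H, T} — two choices.
Ann owns the node after Lo-Stay with actions {D, W} — two choices.
A pure strategy fixes one action at each information set independently, so the count is the product 2 × 2 × 2 × 2 = 16.

16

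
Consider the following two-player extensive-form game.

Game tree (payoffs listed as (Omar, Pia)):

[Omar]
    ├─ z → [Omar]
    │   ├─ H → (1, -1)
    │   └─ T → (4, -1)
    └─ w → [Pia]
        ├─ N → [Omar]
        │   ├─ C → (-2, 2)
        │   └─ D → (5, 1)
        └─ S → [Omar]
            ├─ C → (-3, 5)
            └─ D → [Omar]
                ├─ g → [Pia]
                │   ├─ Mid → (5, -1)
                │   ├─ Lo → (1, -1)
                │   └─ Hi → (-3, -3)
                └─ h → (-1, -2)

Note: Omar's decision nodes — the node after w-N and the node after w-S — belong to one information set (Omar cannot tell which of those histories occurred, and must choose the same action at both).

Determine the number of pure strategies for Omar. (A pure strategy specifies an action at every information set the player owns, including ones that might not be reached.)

Omar owns the root with actions {z, w} — two choices.
Omar owns the node after z with actions {H, T} — two choices.
Omar owns the information set {w-N, w-S} with actions {C, D} — two choices.
Omar owns the node after w-S-D with actions {g, h} — two choices.
A pure strategy fixes one action at each information set independently, so the count is the product 2 × 2 × 2 × 2 = 16.

16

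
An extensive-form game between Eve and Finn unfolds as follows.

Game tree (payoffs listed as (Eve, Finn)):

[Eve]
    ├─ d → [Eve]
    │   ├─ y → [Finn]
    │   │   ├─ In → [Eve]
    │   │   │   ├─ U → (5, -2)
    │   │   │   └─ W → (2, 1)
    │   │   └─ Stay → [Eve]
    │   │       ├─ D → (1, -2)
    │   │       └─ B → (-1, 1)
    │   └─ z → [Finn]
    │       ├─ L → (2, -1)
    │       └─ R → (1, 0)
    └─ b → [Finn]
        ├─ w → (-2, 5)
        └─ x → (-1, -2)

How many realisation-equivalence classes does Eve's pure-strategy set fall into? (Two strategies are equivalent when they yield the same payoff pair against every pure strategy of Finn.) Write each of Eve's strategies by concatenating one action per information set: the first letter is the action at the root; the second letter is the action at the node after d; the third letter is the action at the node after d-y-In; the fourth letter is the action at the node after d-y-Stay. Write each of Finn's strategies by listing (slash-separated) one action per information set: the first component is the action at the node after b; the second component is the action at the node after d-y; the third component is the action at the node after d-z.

Eve has 16 pure strategies: dyUD, dyUB, dyWD, dyWB, dzUD, dzUB, dzWD, dzWB, byUD, byUB, byWD, byWB, bzUD, bzUB, bzWD, bzWB. Columns: w/In/L, w/In/R, w/Stay/L, w/Stay/R, x/In/L, x/In/R, x/Stay/L, x/Stay/R.
{dyUD} → row (5,-2) (5,-2) (1,-2) (1,-2) (5,-2) (5,-2) (1,-2) (1,-2)
{dyUB} → row (5,-2) (5,-2) (-1,1) (-1,1) (5,-2) (5,-2) (-1,1) (-1,1)
{dyWD} → row (2,1) (2,1) (1,-2) (1,-2) (2,1) (2,1) (1,-2) (1,-2)
{dyWB} → row (2,1) (2,1) (-1,1) (-1,1) (2,1) (2,1) (-1,1) (-1,1)
{dzUD, dzUB, dzWD, dzWB} → row (2,-1) (1,0) (2,-1) (1,0) (2,-1) (1,0) (2,-1) (1,0)
{byUD, byUB, byWD, byWB, bzUD, bzUB, bzWD, bzWB} → row (-2,5) (-2,5) (-2,5) (-2,5) (-1,-2) (-1,-2) (-1,-2) (-1,-2)
That's 6 distinct rows out of 16 strategies.

6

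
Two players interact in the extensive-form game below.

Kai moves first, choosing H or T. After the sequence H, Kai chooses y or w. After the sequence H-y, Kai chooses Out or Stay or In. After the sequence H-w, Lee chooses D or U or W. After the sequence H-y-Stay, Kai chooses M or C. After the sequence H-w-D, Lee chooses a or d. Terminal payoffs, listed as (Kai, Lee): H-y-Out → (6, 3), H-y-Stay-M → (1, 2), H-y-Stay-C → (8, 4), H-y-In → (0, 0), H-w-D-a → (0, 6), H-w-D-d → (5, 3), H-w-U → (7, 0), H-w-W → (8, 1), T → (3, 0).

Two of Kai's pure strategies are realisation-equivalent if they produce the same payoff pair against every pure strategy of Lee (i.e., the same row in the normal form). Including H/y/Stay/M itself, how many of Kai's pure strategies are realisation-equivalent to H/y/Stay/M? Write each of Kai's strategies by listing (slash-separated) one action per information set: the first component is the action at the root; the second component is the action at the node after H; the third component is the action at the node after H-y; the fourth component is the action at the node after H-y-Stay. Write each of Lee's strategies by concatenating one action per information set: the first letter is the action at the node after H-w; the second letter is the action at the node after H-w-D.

1

Row for H/y/Stay/M (columns Da, Dd, Ua, Ud, Wa, Wd): (1,2) (1,2) (1,2) (1,2) (1,2) (1,2).
Every one of Kai's information sets is on the play path for some reply by Lee when Kai follows H/y/Stay/M.
Changing the action at any of them therefore changes at least one column, so only H/y/Stay/M itself gives this row.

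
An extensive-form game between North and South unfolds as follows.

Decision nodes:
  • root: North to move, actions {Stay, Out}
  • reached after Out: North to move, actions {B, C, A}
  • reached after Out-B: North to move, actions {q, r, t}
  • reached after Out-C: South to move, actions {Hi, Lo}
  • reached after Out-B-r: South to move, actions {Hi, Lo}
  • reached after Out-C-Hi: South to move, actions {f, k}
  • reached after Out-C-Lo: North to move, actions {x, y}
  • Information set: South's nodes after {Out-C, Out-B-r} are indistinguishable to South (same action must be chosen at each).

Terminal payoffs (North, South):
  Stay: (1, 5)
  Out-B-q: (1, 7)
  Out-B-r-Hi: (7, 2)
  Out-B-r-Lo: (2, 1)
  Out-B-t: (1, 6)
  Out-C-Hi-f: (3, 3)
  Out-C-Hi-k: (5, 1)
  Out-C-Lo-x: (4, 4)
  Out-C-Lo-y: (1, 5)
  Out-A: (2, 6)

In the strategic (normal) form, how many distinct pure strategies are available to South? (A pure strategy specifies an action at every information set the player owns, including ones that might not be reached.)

South owns the information set {Out-C, Out-B-r} with actions {Hi, Lo} — two choices.
South owns the node after Out-C-Hi with actions {f, k} — two choices.
A pure strategy fixes one action at each information set independently, so the count is the product 2 × 2 = 4.

4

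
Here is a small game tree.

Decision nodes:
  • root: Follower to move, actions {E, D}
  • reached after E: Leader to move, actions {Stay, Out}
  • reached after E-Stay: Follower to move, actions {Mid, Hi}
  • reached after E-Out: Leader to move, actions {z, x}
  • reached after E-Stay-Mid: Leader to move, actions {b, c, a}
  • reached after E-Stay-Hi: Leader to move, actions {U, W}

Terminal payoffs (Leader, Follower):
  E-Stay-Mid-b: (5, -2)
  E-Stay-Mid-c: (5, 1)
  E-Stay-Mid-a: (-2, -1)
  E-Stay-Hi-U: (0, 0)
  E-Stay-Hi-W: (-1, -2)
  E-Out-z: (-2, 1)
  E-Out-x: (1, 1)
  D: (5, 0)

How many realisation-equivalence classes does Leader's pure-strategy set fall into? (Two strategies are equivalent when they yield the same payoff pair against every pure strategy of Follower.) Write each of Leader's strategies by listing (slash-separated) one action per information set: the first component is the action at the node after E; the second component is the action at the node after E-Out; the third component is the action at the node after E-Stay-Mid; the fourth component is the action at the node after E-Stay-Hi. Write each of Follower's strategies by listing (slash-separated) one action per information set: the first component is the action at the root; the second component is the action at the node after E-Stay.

Leader has 24 pure strategies: Stay/z/b/U, Stay/z/b/W, Stay/z/c/U, Stay/z/c/W, Stay/z/a/U, Stay/z/a/W, Stay/x/b/U, Stay/x/b/W, Stay/x/c/U, Stay/x/c/W, Stay/x/a/U, Stay/x/a/W, Out/z/b/U, Out/z/b/W, Out/z/c/U, Out/z/c/W, Out/z/a/U, Out/z/a/W, Out/x/b/U, Out/x/b/W, Out/x/c/U, Out/x/c/W, Out/x/a/U, Out/x/a/W. Columns: E/Mid, E/Hi, D/Mid, D/Hi.
{Stay/z/b/U, Stay/x/b/U} → row (5,-2) (0,0) (5,0) (5,0)
{Stay/z/b/W, Stay/x/b/W} → row (5,-2) (-1,-2) (5,0) (5,0)
{Stay/z/c/U, Stay/x/c/U} → row (5,1) (0,0) (5,0) (5,0)
{Stay/z/c/W, Stay/x/c/W} → row (5,1) (-1,-2) (5,0) (5,0)
{Stay/z/a/U, Stay/x/a/U} → row (-2,-1) (0,0) (5,0) (5,0)
{Stay/z/a/W, Stay/x/a/W} → row (-2,-1) (-1,-2) (5,0) (5,0)
{Out/z/b/U, Out/z/b/W, Out/z/c/U, Out/z/c/W, Out/z/a/U, Out/z/a/W} → row (-2,1) (-2,1) (5,0) (5,0)
{Out/x/b/U, Out/x/b/W, Out/x/c/U, Out/x/c/W, Out/x/a/U, Out/x/a/W} → row (1,1) (1,1) (5,0) (5,0)
That's 8 distinct rows out of 24 strategies.

8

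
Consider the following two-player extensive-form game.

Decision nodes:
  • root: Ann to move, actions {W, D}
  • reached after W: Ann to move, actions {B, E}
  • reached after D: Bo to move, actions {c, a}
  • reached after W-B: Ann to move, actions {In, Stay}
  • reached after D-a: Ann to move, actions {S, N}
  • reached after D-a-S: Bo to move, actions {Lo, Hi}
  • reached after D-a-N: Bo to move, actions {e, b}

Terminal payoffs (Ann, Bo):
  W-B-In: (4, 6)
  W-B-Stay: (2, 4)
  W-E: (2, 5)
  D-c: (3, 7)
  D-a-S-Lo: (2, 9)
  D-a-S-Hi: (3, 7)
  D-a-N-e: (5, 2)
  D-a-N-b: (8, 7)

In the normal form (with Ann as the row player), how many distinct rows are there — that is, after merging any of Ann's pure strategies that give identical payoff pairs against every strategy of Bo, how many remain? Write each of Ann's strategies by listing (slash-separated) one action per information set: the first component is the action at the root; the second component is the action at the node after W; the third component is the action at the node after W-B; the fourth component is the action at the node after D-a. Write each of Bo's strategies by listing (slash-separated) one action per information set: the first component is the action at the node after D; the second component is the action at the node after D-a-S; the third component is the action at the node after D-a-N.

5

Ann has 16 pure strategies: W/B/In/S, W/B/In/N, W/B/Stay/S, W/B/Stay/N, W/E/In/S, W/E/In/N, W/E/Stay/S, W/E/Stay/N, D/B/In/S, D/B/In/N, D/B/Stay/S, D/B/Stay/N, D/E/In/S, D/E/In/N, D/E/Stay/S, D/E/Stay/N. Columns: c/Lo/e, c/Lo/b, c/Hi/e, c/Hi/b, a/Lo/e, a/Lo/b, a/Hi/e, a/Hi/b.
{W/B/In/S, W/B/In/N} → row (4,6) (4,6) (4,6) (4,6) (4,6) (4,6) (4,6) (4,6)
{W/B/Stay/S, W/B/Stay/N} → row (2,4) (2,4) (2,4) (2,4) (2,4) (2,4) (2,4) (2,4)
{W/E/In/S, W/E/In/N, W/E/Stay/S, W/E/Stay/N} → row (2,5) (2,5) (2,5) (2,5) (2,5) (2,5) (2,5) (2,5)
{D/B/In/S, D/B/Stay/S, D/E/In/S, D/E/Stay/S} → row (3,7) (3,7) (3,7) (3,7) (2,9) (2,9) (3,7) (3,7)
{D/B/In/N, D/B/Stay/N, D/E/In/N, D/E/Stay/N} → row (3,7) (3,7) (3,7) (3,7) (5,2) (8,7) (5,2) (8,7)
That's 5 distinct rows out of 16 strategies.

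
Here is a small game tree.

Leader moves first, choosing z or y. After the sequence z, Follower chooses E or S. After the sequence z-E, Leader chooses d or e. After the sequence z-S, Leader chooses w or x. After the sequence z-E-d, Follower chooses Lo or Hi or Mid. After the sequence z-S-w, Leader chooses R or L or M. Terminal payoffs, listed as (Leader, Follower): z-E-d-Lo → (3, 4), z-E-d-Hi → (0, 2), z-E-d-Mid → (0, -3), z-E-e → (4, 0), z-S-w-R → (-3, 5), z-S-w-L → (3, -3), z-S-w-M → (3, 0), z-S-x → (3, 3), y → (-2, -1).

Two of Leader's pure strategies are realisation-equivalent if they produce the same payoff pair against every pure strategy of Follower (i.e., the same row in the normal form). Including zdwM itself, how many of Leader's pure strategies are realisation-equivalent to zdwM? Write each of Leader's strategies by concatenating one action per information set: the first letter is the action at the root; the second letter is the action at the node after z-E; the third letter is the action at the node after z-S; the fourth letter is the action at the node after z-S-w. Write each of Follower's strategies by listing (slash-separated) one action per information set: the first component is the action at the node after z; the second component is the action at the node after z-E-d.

1

Row for zdwM (columns E/Lo, E/Hi, E/Mid, S/Lo, S/Hi, S/Mid): (3,4) (0,2) (0,-3) (3,0) (3,0) (3,0).
Every one of Leader's information sets is on the play path for some reply by Follower when Leader follows zdwM.
Changing the action at any of them therefore changes at least one column, so only zdwM itself gives this row.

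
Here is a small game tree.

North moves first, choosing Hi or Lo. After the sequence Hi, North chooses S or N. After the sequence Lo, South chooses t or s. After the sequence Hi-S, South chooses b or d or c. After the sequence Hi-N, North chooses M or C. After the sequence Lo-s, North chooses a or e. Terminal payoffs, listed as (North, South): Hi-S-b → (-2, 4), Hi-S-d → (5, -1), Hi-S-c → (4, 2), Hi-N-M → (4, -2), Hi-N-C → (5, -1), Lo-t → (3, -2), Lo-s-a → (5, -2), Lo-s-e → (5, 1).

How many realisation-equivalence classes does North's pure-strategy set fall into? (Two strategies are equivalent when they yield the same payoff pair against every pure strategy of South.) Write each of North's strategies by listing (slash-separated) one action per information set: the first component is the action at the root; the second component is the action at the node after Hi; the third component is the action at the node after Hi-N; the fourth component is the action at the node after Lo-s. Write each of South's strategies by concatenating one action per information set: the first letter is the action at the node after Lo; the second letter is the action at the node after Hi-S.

5

North has 16 pure strategies: Hi/S/M/a, Hi/S/M/e, Hi/S/C/a, Hi/S/C/e, Hi/N/M/a, Hi/N/M/e, Hi/N/C/a, Hi/N/C/e, Lo/S/M/a, Lo/S/M/e, Lo/S/C/a, Lo/S/C/e, Lo/N/M/a, Lo/N/M/e, Lo/N/C/a, Lo/N/C/e. Columns: tb, td, tc, sb, sd, sc.
{Hi/S/M/a, Hi/S/M/e, Hi/S/C/a, Hi/S/C/e} → row (-2,4) (5,-1) (4,2) (-2,4) (5,-1) (4,2)
{Hi/N/M/a, Hi/N/M/e} → row (4,-2) (4,-2) (4,-2) (4,-2) (4,-2) (4,-2)
{Hi/N/C/a, Hi/N/C/e} → row (5,-1) (5,-1) (5,-1) (5,-1) (5,-1) (5,-1)
{Lo/S/M/a, Lo/S/C/a, Lo/N/M/a, Lo/N/C/a} → row (3,-2) (3,-2) (3,-2) (5,-2) (5,-2) (5,-2)
{Lo/S/M/e, Lo/S/C/e, Lo/N/M/e, Lo/N/C/e} → row (3,-2) (3,-2) (3,-2) (5,1) (5,1) (5,1)
That's 5 distinct rows out of 16 strategies.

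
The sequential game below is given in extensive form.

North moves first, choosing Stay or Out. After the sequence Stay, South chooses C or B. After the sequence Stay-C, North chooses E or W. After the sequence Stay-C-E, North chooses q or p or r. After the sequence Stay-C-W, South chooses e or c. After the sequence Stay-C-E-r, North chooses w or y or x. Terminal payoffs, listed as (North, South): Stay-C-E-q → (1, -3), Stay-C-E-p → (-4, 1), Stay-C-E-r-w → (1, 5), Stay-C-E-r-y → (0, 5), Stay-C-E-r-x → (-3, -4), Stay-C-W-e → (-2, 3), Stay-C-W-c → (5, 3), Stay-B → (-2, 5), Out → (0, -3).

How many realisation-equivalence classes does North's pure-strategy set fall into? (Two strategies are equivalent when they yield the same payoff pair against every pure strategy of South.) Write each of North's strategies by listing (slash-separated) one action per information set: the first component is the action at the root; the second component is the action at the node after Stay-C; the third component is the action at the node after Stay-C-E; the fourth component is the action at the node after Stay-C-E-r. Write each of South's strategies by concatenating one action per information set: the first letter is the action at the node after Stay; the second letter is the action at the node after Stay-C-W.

7

North has 36 pure strategies: Stay/E/q/w, Stay/E/q/y, Stay/E/q/x, Stay/E/p/w, Stay/E/p/y, Stay/E/p/x, Stay/E/r/w, Stay/E/r/y, Stay/E/r/x, Stay/W/q/w, Stay/W/q/y, Stay/W/q/x, Stay/W/p/w, Stay/W/p/y, Stay/W/p/x, Stay/W/r/w, Stay/W/r/y, Stay/W/r/x, Out/E/q/w, Out/E/q/y, Out/E/q/x, Out/E/p/w, Out/E/p/y, Out/E/p/x, Out/E/r/w, Out/E/r/y, Out/E/r/x, Out/W/q/w, Out/W/q/y, Out/W/q/x, Out/W/p/w, Out/W/p/y, Out/W/p/x, Out/W/r/w, Out/W/r/y, Out/W/r/x. Columns: Ce, Cc, Be, Bc.
{Stay/E/q/w, Stay/E/q/y, Stay/E/q/x} → row (1,-3) (1,-3) (-2,5) (-2,5)
{Stay/E/p/w, Stay/E/p/y, Stay/E/p/x} → row (-4,1) (-4,1) (-2,5) (-2,5)
{Stay/E/r/w} → row (1,5) (1,5) (-2,5) (-2,5)
{Stay/E/r/y} → row (0,5) (0,5) (-2,5) (-2,5)
{Stay/E/r/x} → row (-3,-4) (-3,-4) (-2,5) (-2,5)
{Stay/W/q/w, Stay/W/q/y, Stay/W/q/x, Stay/W/p/w, Stay/W/p/y, Stay/W/p/x, Stay/W/r/w, Stay/W/r/y, Stay/W/r/x} → row (-2,3) (5,3) (-2,5) (-2,5)
{Out/E/q/w, Out/E/q/y, Out/E/q/x, Out/E/p/w, Out/E/p/y, Out/E/p/x, Out/E/r/w, Out/E/r/y, Out/E/r/x, Out/W/q/w, Out/W/q/y, Out/W/q/x, Out/W/p/w, Out/W/p/y, Out/W/p/x, Out/W/r/w, Out/W/r/y, Out/W/r/x} → row (0,-3) (0,-3) (0,-3) (0,-3)
That's 7 distinct rows out of 36 strategies.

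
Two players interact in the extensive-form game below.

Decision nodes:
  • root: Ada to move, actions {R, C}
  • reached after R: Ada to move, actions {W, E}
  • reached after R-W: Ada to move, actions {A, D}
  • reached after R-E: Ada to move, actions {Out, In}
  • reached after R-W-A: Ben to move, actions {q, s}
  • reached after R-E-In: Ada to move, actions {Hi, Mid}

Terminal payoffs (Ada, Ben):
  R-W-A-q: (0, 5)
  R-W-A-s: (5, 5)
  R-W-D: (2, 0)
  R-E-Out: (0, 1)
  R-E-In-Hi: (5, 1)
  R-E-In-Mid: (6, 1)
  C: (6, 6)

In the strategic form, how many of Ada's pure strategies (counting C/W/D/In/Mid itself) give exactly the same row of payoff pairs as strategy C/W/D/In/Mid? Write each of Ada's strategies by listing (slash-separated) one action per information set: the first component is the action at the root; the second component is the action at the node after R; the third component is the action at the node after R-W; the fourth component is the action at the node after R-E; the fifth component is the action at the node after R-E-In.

16

Row for C/W/D/In/Mid (columns q, s): (6,6) (6,6).
Under C/W/D/In/Mid, Ada's choice at the node after R and at the node after R-W and at the node after R-E and at the node after R-E-In can never be reached regardless of what Ben does, so varying those choices leaves every outcome unchanged.
Holding the reachable choices fixed and varying the unreachable ones freely already gives 2 × 2 × 2 × 2 = 16 equivalent strategies.
No other strategy reproduces this row, so those 16 are the full class: C/W/A/Out/Hi, C/W/A/Out/Mid, C/W/A/In/Hi, C/W/A/In/Mid, C/W/D/Out/Hi, C/W/D/Out/Mid, C/W/D/In/Hi, C/W/D/In/Mid, C/E/A/Out/Hi, C/E/A/Out/Mid, C/E/A/In/Hi, C/E/A/In/Mid, C/E/D/Out/Hi, C/E/D/Out/Mid, C/E/D/In/Hi, C/E/D/In/Mid.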